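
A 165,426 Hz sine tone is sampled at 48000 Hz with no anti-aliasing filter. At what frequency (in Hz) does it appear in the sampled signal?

21,426 Hz

Nyquist = 48,000/2 = 24,000 Hz; 165,426 Hz exceeds it.
Alias = |165,426 − 3×48,000| = |165,426 − 144,000| = 21,426 Hz.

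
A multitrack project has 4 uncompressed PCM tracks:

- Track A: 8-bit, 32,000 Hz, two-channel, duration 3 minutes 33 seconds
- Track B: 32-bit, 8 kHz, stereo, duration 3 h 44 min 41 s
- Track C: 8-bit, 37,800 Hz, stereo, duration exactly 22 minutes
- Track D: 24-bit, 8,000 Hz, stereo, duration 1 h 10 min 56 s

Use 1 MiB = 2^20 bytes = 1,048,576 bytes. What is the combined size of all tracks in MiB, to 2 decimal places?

Track A: 3 minutes 33 seconds = 213 s; 32,000 × 213 × 1 × 2 = 13,632,000 bytes.
Track B: 3 h 44 min 41 s = 13,481 s; 8,000 × 13,481 × 4 × 2 = 862,784,000 bytes.
Track C: exactly 22 minutes = 1,320 s; 37,800 × 1,320 × 1 × 2 = 99,792,000 bytes.
Track D: 1 h 10 min 56 s = 4,256 s; 8,000 × 4,256 × 3 × 2 = 204,288,000 bytes.
Total = 1,180,496,000 bytes = 1125.81 MiB.

1125.81 MiB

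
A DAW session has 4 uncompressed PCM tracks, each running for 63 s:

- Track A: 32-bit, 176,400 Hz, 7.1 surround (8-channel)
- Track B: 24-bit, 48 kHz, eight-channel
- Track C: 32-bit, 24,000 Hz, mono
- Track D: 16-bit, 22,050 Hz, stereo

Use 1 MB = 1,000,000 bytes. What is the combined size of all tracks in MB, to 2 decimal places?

Track A: 176,400 × 63 × 4 × 8 = 355,622,400 bytes.
Track B: 48,000 × 63 × 3 × 8 = 72,576,000 bytes.
Track C: 24,000 × 63 × 4 × 1 = 6,048,000 bytes.
Track D: 22,050 × 63 × 2 × 2 = 5,556,600 bytes.
Total = 439,803,000 bytes = 439.80 MB.

439.80 MB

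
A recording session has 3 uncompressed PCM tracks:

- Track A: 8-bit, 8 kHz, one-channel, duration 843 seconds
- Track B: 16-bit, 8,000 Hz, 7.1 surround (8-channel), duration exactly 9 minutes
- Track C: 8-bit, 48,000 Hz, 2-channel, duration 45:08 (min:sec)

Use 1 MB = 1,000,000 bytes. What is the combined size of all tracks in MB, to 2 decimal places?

335.83 MB

Track A: 8,000 × 843 × 1 × 1 = 6,744,000 bytes.
Track B: exactly 9 minutes = 540 s; 8,000 × 540 × 2 × 8 = 69,120,000 bytes.
Track C: 45:08 (min:sec) = 2,708 s; 48,000 × 2,708 × 1 × 2 = 259,968,000 bytes.
Total = 335,832,000 bytes = 335.83 MB.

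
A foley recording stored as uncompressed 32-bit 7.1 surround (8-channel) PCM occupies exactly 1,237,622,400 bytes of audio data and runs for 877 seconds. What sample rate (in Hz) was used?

Bytes = sample_rate × seconds × bytes_per_sample × channels.
sample_rate = 1,237,622,400 / (877 × 4 × 8) = 1,237,622,400 / 28,064 = 44,100 Hz.

44,100 Hz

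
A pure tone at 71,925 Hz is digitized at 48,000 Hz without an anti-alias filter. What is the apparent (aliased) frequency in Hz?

23,925 Hz

Nyquist = 48,000/2 = 24,000 Hz; 71,925 Hz exceeds it.
Alias = |71,925 − 1×48,000| = |71,925 − 48,000| = 23,925 Hz.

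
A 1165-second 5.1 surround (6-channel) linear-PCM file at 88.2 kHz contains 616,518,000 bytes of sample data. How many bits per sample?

Bytes per sample = 616,518,000 / (88,200 × 1,165 × 6) = 616,518,000 / 616,518,000 = 1.
Bit depth = 1 × 8 = 8 bits.

8 bits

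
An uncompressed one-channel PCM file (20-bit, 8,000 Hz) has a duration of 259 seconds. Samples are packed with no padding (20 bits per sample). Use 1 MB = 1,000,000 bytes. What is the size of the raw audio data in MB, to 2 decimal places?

5.18 MB

Bits = 8,000 × 259 × 20 × 1 = 41,440,000 bits = 5,180,000 bytes.
5,180,000 / 1,000,000 = 5.18 MB.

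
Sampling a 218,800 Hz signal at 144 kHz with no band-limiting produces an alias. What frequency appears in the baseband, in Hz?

69,200 Hz

Nyquist = 144,000/2 = 72,000 Hz; 218,800 Hz exceeds it.
Alias = |218,800 − 2×144,000| = |218,800 − 288,000| = 69,200 Hz.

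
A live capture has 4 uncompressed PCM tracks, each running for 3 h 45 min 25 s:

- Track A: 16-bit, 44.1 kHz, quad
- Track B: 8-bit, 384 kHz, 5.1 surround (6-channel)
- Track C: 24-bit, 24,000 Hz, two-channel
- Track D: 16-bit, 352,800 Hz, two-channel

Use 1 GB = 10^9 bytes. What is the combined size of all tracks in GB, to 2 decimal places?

3 h 45 min 25 s = 13,525 s.
Track A: 44,100 × 13,525 × 2 × 4 = 4,771,620,000 bytes.
Track B: 384,000 × 13,525 × 1 × 6 = 31,161,600,000 bytes.
Track C: 24,000 × 13,525 × 3 × 2 = 1,947,600,000 bytes.
Track D: 352,800 × 13,525 × 2 × 2 = 19,086,480,000 bytes.
Total = 56,967,300,000 bytes = 56.97 GB.

56.97 GB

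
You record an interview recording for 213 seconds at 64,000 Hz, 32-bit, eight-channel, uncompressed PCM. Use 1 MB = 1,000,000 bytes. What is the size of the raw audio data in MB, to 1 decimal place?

436.2 MB

Bytes = 64,000 samples/s × 213 s × 4 bytes/sample × 8 ch = 436,224,000 bytes.
436,224,000 / 1,000,000 = 436.2 MB.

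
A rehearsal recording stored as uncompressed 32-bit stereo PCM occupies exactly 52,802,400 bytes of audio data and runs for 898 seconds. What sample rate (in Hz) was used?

Bytes = sample_rate × seconds × bytes_per_sample × channels.
sample_rate = 52,802,400 / (898 × 4 × 2) = 52,802,400 / 7,184 = 7,350 Hz.

7,350 Hz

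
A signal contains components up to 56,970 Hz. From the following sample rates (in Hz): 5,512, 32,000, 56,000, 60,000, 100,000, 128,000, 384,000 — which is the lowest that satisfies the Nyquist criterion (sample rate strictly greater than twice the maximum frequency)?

128,000 Hz

Need sample rate > 2 × 56,970 = 113,940 Hz.
Lowest listed rate above 113,940 Hz is 128,000 Hz.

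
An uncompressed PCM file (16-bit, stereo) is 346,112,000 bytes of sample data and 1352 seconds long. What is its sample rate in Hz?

64,000 Hz

Bytes = sample_rate × seconds × bytes_per_sample × channels.
sample_rate = 346,112,000 / (1,352 × 2 × 2) = 346,112,000 / 5,408 = 64,000 Hz.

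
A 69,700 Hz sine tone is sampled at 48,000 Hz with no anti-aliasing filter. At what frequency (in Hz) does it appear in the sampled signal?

21,700 Hz

Nyquist = 48,000/2 = 24,000 Hz; 69,700 Hz exceeds it.
Alias = |69,700 − 1×48,000| = |69,700 − 48,000| = 21,700 Hz.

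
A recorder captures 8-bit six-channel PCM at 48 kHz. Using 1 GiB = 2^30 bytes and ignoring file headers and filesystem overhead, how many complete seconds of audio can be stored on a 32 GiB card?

119,304 seconds

Uncompressed byte rate = 48,000 × 1 × 6 = 288,000 bytes/s.
Capacity = 32 × 1,073,741,824 = 34,359,738,368 bytes.
34,359,738,368 / 288,000 ≈ 119304.65 s → 119,304 seconds.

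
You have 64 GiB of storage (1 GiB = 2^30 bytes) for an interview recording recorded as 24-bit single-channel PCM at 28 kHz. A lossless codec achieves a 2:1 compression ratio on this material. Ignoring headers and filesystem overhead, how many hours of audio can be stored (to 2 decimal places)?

Uncompressed byte rate = 28,000 × 3 × 1 = 84,000 bytes/s.
After 2:1 compression, effective rate ≈ 42000 bytes/s.
Capacity = 64 × 1,073,741,824 = 68,719,476,736 bytes.
68,719,476,736 / effective rate ≈ 1636178.02 s → 454.49 hours.

454.49 hours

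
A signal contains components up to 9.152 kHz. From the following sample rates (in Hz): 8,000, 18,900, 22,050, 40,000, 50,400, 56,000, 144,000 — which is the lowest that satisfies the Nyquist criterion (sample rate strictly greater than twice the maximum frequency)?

18,900 Hz

Need sample rate > 2 × 9,152 = 18,304 Hz.
Lowest listed rate above 18,304 Hz is 18,900 Hz.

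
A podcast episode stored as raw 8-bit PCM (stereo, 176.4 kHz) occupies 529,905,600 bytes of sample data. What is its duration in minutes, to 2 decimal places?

Byte rate = 176,400 × 1 × 2 = 352,800 bytes/s.
Duration = 529,905,600 / 352,800 = 1,502 s.
1,502 s / 60 = 25.03 minutes.

25.03 minutes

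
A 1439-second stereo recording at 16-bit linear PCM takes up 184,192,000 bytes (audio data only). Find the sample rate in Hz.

32,000 Hz

Bytes = sample_rate × seconds × bytes_per_sample × channels.
sample_rate = 184,192,000 / (1,439 × 2 × 2) = 184,192,000 / 5,756 = 32,000 Hz.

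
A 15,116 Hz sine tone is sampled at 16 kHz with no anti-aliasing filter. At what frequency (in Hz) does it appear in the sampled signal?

Nyquist = 16,000/2 = 8,000 Hz; 15,116 Hz exceeds it.
Alias = |15,116 − 1×16,000| = |15,116 − 16,000| = 884 Hz.

884 Hz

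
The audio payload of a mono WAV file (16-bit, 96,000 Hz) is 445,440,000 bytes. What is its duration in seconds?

Byte rate = 96,000 × 2 × 1 = 192,000 bytes/s.
Duration = 445,440,000 / 192,000 = 2,320 s.

2,320 seconds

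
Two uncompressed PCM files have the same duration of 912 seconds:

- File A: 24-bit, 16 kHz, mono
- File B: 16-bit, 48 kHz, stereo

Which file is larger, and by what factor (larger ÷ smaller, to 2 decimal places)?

File B, by a factor of 4.00

File A: 16,000 × 3 × 1 = 48,000 bytes/s.
File B: 48,000 × 2 × 2 = 192,000 bytes/s.
File B is larger; ratio = 175,104,000 / 43,776,000 = 4.00.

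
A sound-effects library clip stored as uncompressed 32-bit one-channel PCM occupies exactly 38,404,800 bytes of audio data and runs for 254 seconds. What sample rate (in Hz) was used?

37,800 Hz

Bytes = sample_rate × seconds × bytes_per_sample × channels.
sample_rate = 38,404,800 / (254 × 4 × 1) = 38,404,800 / 1,016 = 37,800 Hz.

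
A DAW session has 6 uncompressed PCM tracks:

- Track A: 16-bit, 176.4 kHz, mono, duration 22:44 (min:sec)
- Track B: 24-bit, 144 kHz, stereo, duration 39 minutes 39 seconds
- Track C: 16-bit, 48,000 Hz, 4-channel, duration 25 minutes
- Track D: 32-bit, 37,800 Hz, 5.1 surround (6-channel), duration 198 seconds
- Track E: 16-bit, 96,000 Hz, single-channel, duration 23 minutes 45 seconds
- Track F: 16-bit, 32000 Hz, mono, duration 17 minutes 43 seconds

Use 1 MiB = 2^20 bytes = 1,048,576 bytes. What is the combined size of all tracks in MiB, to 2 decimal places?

3465.59 MiB

Track A: 22:44 (min:sec) = 1,364 s; 176,400 × 1,364 × 2 × 1 = 481,219,200 bytes.
Track B: 39 minutes 39 seconds = 2,379 s; 144,000 × 2,379 × 3 × 2 = 2,055,456,000 bytes.
Track C: 25 minutes = 1,500 s; 48,000 × 1,500 × 2 × 4 = 576,000,000 bytes.
Track D: 37,800 × 198 × 4 × 6 = 179,625,600 bytes.
Track E: 23 minutes 45 seconds = 1,425 s; 96,000 × 1,425 × 2 × 1 = 273,600,000 bytes.
Track F: 17 minutes 43 seconds = 1,063 s; 32,000 × 1,063 × 2 × 1 = 68,032,000 bytes.
Total = 3,633,932,800 bytes = 3465.59 MiB.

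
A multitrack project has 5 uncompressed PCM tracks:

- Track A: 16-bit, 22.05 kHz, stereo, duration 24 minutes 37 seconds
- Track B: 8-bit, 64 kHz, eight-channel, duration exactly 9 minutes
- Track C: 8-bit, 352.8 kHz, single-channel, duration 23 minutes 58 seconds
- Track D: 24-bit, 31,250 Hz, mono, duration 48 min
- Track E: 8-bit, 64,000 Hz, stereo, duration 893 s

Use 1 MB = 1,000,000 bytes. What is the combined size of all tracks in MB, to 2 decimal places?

Track A: 24 minutes 37 seconds = 1,477 s; 22,050 × 1,477 × 2 × 2 = 130,271,400 bytes.
Track B: exactly 9 minutes = 540 s; 64,000 × 540 × 1 × 8 = 276,480,000 bytes.
Track C: 23 minutes 58 seconds = 1,438 s; 352,800 × 1,438 × 1 × 1 = 507,326,400 bytes.
Track D: 48 min = 2,880 s; 31,250 × 2,880 × 3 × 1 = 270,000,000 bytes.
Track E: 64,000 × 893 × 1 × 2 = 114,304,000 bytes.
Total = 1,298,381,800 bytes = 1298.38 MB.

1298.38 MB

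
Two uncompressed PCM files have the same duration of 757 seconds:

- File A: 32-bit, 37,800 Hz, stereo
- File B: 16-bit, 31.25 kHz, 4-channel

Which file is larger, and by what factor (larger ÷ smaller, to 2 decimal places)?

File A: 37,800 × 4 × 2 = 302,400 bytes/s.
File B: 31,250 × 2 × 4 = 250,000 bytes/s.
File A is larger; ratio = 228,916,800 / 189,250,000 = 1.21.

File A, by a factor of 1.21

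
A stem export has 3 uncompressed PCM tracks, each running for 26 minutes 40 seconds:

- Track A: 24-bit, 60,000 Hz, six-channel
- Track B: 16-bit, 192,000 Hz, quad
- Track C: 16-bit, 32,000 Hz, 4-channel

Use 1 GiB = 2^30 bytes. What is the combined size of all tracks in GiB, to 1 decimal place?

4.3 GiB

26 minutes 40 seconds = 1,600 s.
Track A: 60,000 × 1,600 × 3 × 6 = 1,728,000,000 bytes.
Track B: 192,000 × 1,600 × 2 × 4 = 2,457,600,000 bytes.
Track C: 32,000 × 1,600 × 2 × 4 = 409,600,000 bytes.
Total = 4,595,200,000 bytes = 4.3 GiB.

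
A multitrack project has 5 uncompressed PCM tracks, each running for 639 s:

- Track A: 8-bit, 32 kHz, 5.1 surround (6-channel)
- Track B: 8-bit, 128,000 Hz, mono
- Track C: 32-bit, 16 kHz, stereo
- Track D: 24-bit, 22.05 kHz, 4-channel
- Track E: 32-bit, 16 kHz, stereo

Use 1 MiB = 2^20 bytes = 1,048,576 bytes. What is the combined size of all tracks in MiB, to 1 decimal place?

512.3 MiB

Track A: 32,000 × 639 × 1 × 6 = 122,688,000 bytes.
Track B: 128,000 × 639 × 1 × 1 = 81,792,000 bytes.
Track C: 16,000 × 639 × 4 × 2 = 81,792,000 bytes.
Track D: 22,050 × 639 × 3 × 4 = 169,079,400 bytes.
Track E: 16,000 × 639 × 4 × 2 = 81,792,000 bytes.
Total = 537,143,400 bytes = 512.3 MiB.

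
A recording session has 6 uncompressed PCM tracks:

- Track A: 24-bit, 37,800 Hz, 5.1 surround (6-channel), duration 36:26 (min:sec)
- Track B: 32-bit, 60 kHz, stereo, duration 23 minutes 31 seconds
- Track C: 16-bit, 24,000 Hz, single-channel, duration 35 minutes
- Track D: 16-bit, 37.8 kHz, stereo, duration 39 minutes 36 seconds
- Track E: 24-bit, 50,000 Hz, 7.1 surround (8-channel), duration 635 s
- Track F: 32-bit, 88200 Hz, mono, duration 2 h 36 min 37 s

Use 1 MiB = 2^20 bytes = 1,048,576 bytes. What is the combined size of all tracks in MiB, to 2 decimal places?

6391.47 MiB

Track A: 36:26 (min:sec) = 2,186 s; 37,800 × 2,186 × 3 × 6 = 1,487,354,400 bytes.
Track B: 23 minutes 31 seconds = 1,411 s; 60,000 × 1,411 × 4 × 2 = 677,280,000 bytes.
Track C: 35 minutes = 2,100 s; 24,000 × 2,100 × 2 × 1 = 100,800,000 bytes.
Track D: 39 minutes 36 seconds = 2,376 s; 37,800 × 2,376 × 2 × 2 = 359,251,200 bytes.
Track E: 50,000 × 635 × 3 × 8 = 762,000,000 bytes.
Track F: 2 h 36 min 37 s = 9,397 s; 88,200 × 9,397 × 4 × 1 = 3,315,261,600 bytes.
Total = 6,701,947,200 bytes = 6391.47 MiB.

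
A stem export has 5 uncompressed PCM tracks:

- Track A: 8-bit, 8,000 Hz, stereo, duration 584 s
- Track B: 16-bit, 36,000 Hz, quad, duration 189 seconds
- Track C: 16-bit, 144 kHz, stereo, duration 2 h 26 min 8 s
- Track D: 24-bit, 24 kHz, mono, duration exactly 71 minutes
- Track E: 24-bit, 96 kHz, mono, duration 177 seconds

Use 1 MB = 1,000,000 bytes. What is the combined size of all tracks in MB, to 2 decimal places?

Track A: 8,000 × 584 × 1 × 2 = 9,344,000 bytes.
Track B: 36,000 × 189 × 2 × 4 = 54,432,000 bytes.
Track C: 2 h 26 min 8 s = 8,768 s; 144,000 × 8,768 × 2 × 2 = 5,050,368,000 bytes.
Track D: exactly 71 minutes = 4,260 s; 24,000 × 4,260 × 3 × 1 = 306,720,000 bytes.
Track E: 96,000 × 177 × 3 × 1 = 50,976,000 bytes.
Total = 5,471,840,000 bytes = 5471.84 MB.

5471.84 MB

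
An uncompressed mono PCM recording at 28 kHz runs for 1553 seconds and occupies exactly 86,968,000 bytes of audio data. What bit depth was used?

Bytes per sample = 86,968,000 / (28,000 × 1,553 × 1) = 86,968,000 / 43,484,000 = 2.
Bit depth = 2 × 8 = 16 bits.

16 bits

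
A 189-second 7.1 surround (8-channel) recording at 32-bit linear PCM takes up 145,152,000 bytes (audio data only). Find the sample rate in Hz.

24,000 Hz

Bytes = sample_rate × seconds × bytes_per_sample × channels.
sample_rate = 145,152,000 / (189 × 4 × 8) = 145,152,000 / 6,048 = 24,000 Hz.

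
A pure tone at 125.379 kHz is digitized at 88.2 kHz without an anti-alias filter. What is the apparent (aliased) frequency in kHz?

37.179 kHz

Nyquist = 88,200/2 = 44,100 Hz; 125,379 Hz exceeds it.
Alias = |125,379 − 1×88,200| = |125,379 − 88,200| = 37,179 Hz = 37.179 kHz.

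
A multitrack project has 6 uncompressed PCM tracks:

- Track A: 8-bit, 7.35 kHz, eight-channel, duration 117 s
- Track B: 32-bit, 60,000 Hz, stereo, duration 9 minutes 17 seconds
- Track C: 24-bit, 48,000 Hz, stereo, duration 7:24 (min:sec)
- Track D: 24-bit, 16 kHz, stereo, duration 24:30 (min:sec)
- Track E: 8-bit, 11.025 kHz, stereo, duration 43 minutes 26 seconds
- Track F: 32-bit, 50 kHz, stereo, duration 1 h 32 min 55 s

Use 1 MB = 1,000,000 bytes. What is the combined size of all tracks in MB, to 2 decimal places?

2830.69 MB

Track A: 7,350 × 117 × 1 × 8 = 6,879,600 bytes.
Track B: 9 minutes 17 seconds = 557 s; 60,000 × 557 × 4 × 2 = 267,360,000 bytes.
Track C: 7:24 (min:sec) = 444 s; 48,000 × 444 × 3 × 2 = 127,872,000 bytes.
Track D: 24:30 (min:sec) = 1,470 s; 16,000 × 1,470 × 3 × 2 = 141,120,000 bytes.
Track E: 43 minutes 26 seconds = 2,606 s; 11,025 × 2,606 × 1 × 2 = 57,462,300 bytes.
Track F: 1 h 32 min 55 s = 5,575 s; 50,000 × 5,575 × 4 × 2 = 2,230,000,000 bytes.
Total = 2,830,693,900 bytes = 2830.69 MB.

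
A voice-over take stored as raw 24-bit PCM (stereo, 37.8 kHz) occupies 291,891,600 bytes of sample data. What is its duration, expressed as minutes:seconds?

21:27

Byte rate = 37,800 × 3 × 2 = 226,800 bytes/s.
Duration = 291,891,600 / 226,800 = 1,287 s.
1,287 s = 21:27.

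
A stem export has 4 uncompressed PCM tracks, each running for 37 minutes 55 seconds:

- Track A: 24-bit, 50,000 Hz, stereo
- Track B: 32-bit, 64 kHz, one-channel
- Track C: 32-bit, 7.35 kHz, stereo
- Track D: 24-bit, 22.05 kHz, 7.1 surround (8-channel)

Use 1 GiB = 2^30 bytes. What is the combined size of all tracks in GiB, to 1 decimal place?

37 minutes 55 seconds = 2,275 s.
Track A: 50,000 × 2,275 × 3 × 2 = 682,500,000 bytes.
Track B: 64,000 × 2,275 × 4 × 1 = 582,400,000 bytes.
Track C: 7,350 × 2,275 × 4 × 2 = 133,770,000 bytes.
Track D: 22,050 × 2,275 × 3 × 8 = 1,203,930,000 bytes.
Total = 2,602,600,000 bytes = 2.4 GiB.

2.4 GiB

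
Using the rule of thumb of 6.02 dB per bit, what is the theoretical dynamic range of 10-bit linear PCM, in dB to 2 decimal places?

60.20 dB

10 × 6.02 = 60.20 dB.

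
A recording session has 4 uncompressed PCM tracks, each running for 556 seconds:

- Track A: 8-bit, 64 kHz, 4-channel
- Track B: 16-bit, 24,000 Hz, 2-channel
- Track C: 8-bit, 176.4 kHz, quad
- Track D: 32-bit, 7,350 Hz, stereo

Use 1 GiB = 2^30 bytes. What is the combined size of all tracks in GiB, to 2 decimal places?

Track A: 64,000 × 556 × 1 × 4 = 142,336,000 bytes.
Track B: 24,000 × 556 × 2 × 2 = 53,376,000 bytes.
Track C: 176,400 × 556 × 1 × 4 = 392,313,600 bytes.
Track D: 7,350 × 556 × 4 × 2 = 32,692,800 bytes.
Total = 620,718,400 bytes = 0.58 GiB.

0.58 GiB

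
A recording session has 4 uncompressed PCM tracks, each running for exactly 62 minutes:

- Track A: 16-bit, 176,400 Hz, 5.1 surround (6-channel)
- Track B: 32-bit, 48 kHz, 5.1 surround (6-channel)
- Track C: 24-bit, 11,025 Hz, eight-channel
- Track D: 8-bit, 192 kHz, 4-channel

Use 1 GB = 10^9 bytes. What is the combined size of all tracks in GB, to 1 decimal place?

16.0 GB

exactly 62 minutes = 3,720 s.
Track A: 176,400 × 3,720 × 2 × 6 = 7,874,496,000 bytes.
Track B: 48,000 × 3,720 × 4 × 6 = 4,285,440,000 bytes.
Track C: 11,025 × 3,720 × 3 × 8 = 984,312,000 bytes.
Track D: 192,000 × 3,720 × 1 × 4 = 2,856,960,000 bytes.
Total = 16,001,208,000 bytes = 16.0 GB.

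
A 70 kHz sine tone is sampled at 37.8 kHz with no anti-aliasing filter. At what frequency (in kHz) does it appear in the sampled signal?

Nyquist = 37,800/2 = 18,900 Hz; 70,000 Hz exceeds it.
Alias = |70,000 − 2×37,800| = |70,000 − 75,600| = 5,600 Hz = 5.6 kHz.

5.6 kHz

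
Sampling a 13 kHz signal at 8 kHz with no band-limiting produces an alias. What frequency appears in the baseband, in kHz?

Nyquist = 8,000/2 = 4,000 Hz; 13,000 Hz exceeds it.
Alias = |13,000 − 2×8,000| = |13,000 − 16,000| = 3,000 Hz = 3 kHz.

3 kHz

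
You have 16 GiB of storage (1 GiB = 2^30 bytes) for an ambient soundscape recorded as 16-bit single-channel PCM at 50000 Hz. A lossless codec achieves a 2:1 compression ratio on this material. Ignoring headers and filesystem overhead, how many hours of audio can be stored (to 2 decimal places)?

Uncompressed byte rate = 50,000 × 2 × 1 = 100,000 bytes/s.
After 2:1 compression, effective rate ≈ 50000 bytes/s.
Capacity = 16 × 1,073,741,824 = 17,179,869,184 bytes.
17,179,869,184 / effective rate ≈ 343597.38 s → 95.44 hours.

95.44 hours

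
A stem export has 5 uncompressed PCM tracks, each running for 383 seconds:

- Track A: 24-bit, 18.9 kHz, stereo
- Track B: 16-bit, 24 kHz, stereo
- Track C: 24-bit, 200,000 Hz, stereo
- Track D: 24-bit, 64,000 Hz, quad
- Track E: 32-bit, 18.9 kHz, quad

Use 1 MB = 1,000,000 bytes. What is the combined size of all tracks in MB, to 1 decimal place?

949.8 MB

Track A: 18,900 × 383 × 3 × 2 = 43,432,200 bytes.
Track B: 24,000 × 383 × 2 × 2 = 36,768,000 bytes.
Track C: 200,000 × 383 × 3 × 2 = 459,600,000 bytes.
Track D: 64,000 × 383 × 3 × 4 = 294,144,000 bytes.
Track E: 18,900 × 383 × 4 × 4 = 115,819,200 bytes.
Total = 949,763,400 bytes = 949.8 MB.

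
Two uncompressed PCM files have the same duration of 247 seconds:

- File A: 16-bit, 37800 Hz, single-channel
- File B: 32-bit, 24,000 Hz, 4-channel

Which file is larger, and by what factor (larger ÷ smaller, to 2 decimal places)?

File A: 37,800 × 2 × 1 = 75,600 bytes/s.
File B: 24,000 × 4 × 4 = 384,000 bytes/s.
File B is larger; ratio = 94,848,000 / 18,673,200 = 5.08.

File B, by a factor of 5.08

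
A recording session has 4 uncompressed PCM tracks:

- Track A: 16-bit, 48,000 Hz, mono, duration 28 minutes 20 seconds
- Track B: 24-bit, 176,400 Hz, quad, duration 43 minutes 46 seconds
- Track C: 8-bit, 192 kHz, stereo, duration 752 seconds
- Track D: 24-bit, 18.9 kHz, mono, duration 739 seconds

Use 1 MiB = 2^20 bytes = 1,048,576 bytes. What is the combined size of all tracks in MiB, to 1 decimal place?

5772.2 MiB

Track A: 28 minutes 20 seconds = 1,700 s; 48,000 × 1,700 × 2 × 1 = 163,200,000 bytes.
Track B: 43 minutes 46 seconds = 2,626 s; 176,400 × 2,626 × 3 × 4 = 5,558,716,800 bytes.
Track C: 192,000 × 752 × 1 × 2 = 288,768,000 bytes.
Track D: 18,900 × 739 × 3 × 1 = 41,901,300 bytes.
Total = 6,052,586,100 bytes = 5772.2 MiB.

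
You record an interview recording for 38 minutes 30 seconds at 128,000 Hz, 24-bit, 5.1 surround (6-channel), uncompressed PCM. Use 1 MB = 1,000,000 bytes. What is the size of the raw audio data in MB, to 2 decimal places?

Duration = 38 minutes 30 seconds = 2,310 s.
Bytes = 128,000 samples/s × 2,310 s × 3 bytes/sample × 6 ch = 5,322,240,000 bytes.
5,322,240,000 / 1,000,000 = 5322.24 MB.

5322.24 MB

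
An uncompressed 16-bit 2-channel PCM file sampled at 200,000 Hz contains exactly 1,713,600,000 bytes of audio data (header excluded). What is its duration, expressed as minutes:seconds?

35:42

Byte rate = 200,000 × 2 × 2 = 800,000 bytes/s.
Duration = 1,713,600,000 / 800,000 = 2,142 s.
2,142 s = 35:42.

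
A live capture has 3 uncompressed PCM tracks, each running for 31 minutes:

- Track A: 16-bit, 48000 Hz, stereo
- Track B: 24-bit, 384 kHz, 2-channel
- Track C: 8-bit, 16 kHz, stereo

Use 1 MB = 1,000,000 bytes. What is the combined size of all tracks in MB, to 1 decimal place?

31 minutes = 1,860 s.
Track A: 48,000 × 1,860 × 2 × 2 = 357,120,000 bytes.
Track B: 384,000 × 1,860 × 3 × 2 = 4,285,440,000 bytes.
Track C: 16,000 × 1,860 × 1 × 2 = 59,520,000 bytes.
Total = 4,702,080,000 bytes = 4702.1 MB.

4702.1 MB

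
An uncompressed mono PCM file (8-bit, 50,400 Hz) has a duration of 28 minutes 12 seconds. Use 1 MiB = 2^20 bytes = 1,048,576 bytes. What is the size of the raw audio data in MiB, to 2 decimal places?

81.33 MiB

Duration = 28 minutes 12 seconds = 1,692 s.
Bytes = 50,400 samples/s × 1,692 s × 1 bytes/sample × 1 ch = 85,276,800 bytes.
85,276,800 / 1,048,576 = 81.33 MiB.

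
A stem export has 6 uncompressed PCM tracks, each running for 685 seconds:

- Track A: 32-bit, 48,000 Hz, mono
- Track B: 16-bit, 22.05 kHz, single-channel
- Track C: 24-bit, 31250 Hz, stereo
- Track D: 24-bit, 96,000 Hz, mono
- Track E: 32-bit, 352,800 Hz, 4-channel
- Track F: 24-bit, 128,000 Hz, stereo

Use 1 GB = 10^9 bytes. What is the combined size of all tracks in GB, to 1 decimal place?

4.9 GB

Track A: 48,000 × 685 × 4 × 1 = 131,520,000 bytes.
Track B: 22,050 × 685 × 2 × 1 = 30,208,500 bytes.
Track C: 31,250 × 685 × 3 × 2 = 128,437,500 bytes.
Track D: 96,000 × 685 × 3 × 1 = 197,280,000 bytes.
Track E: 352,800 × 685 × 4 × 4 = 3,866,688,000 bytes.
Track F: 128,000 × 685 × 3 × 2 = 526,080,000 bytes.
Total = 4,880,214,000 bytes = 4.9 GB.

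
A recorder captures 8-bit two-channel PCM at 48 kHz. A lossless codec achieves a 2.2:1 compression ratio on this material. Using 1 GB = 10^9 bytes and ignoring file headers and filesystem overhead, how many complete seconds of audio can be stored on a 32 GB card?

Uncompressed byte rate = 48,000 × 1 × 2 = 96,000 bytes/s.
After 2.2:1 compression, effective rate ≈ 43636.36 bytes/s.
Capacity = 32 × 1,000,000,000 = 32,000,000,000 bytes.
32,000,000,000 / effective rate ≈ 733333.33 s → 733,333 seconds.

733,333 seconds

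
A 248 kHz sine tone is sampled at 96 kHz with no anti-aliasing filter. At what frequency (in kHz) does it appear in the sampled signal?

40 kHz

Nyquist = 96,000/2 = 48,000 Hz; 248,000 Hz exceeds it.
Alias = |248,000 − 3×96,000| = |248,000 − 288,000| = 40,000 Hz = 40 kHz.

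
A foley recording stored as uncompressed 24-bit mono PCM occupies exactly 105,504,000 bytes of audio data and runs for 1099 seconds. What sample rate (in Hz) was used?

Bytes = sample_rate × seconds × bytes_per_sample × channels.
sample_rate = 105,504,000 / (1,099 × 3 × 1) = 105,504,000 / 3,297 = 32,000 Hz.

32,000 Hz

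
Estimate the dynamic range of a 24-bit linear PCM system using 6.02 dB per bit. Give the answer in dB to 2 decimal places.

24 × 6.02 = 144.48 dB.

144.48 dB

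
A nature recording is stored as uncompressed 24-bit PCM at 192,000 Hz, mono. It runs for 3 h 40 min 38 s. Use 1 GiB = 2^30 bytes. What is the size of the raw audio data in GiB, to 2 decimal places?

Duration = 3 h 40 min 38 s = 13,238 s.
Bytes = 192,000 samples/s × 13,238 s × 3 bytes/sample × 1 ch = 7,625,088,000 bytes.
7,625,088,000 / 1,073,741,824 = 7.10 GiB.

7.10 GiB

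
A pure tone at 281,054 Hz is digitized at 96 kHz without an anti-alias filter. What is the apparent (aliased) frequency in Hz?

6,946 Hz

Nyquist = 96,000/2 = 48,000 Hz; 281,054 Hz exceeds it.
Alias = |281,054 − 3×96,000| = |281,054 − 288,000| = 6,946 Hz.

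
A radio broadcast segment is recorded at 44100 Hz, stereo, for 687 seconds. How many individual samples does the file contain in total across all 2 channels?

60,593,400 samples

44,100 × 687 s × 2 ch = 60,593,400 samples.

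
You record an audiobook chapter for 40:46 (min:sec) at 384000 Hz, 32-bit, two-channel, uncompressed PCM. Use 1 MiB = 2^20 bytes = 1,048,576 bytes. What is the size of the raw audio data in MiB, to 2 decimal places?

Duration = 40:46 (min:sec) = 2,446 s.
Bytes = 384,000 samples/s × 2,446 s × 4 bytes/sample × 2 ch = 7,514,112,000 bytes.
7,514,112,000 / 1,048,576 = 7166.02 MiB.

7166.02 MiB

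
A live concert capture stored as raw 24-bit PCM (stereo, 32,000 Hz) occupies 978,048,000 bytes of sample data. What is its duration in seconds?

Byte rate = 32,000 × 3 × 2 = 192,000 bytes/s.
Duration = 978,048,000 / 192,000 = 5,094 s.

5,094 seconds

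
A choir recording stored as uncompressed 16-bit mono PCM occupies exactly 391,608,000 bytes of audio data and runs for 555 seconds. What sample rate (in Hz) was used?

Bytes = sample_rate × seconds × bytes_per_sample × channels.
sample_rate = 391,608,000 / (555 × 2 × 1) = 391,608,000 / 1,110 = 352,800 Hz.

352,800 Hz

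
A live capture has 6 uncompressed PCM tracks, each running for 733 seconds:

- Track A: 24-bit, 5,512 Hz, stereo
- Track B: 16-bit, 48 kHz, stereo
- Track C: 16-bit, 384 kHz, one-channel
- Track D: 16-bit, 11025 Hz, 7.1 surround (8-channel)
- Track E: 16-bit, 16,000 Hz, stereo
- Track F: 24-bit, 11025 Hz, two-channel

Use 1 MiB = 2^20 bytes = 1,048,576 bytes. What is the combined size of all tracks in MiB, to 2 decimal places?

908.49 MiB

Track A: 5,512 × 733 × 3 × 2 = 24,241,776 bytes.
Track B: 48,000 × 733 × 2 × 2 = 140,736,000 bytes.
Track C: 384,000 × 733 × 2 × 1 = 562,944,000 bytes.
Track D: 11,025 × 733 × 2 × 8 = 129,301,200 bytes.
Track E: 16,000 × 733 × 2 × 2 = 46,912,000 bytes.
Track F: 11,025 × 733 × 3 × 2 = 48,487,950 bytes.
Total = 952,622,926 bytes = 908.49 MiB.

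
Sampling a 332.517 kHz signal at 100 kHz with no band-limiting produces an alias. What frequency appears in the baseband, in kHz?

32.517 kHz

Nyquist = 100,000/2 = 50,000 Hz; 332,517 Hz exceeds it.
Alias = |332,517 − 3×100,000| = |332,517 − 300,000| = 32,517 Hz = 32.517 kHz.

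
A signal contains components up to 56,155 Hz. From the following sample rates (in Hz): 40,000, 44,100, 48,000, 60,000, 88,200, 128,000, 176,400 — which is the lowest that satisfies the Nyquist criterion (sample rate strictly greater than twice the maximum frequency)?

128,000 Hz

Need sample rate > 2 × 56,155 = 112,310 Hz.
Lowest listed rate above 112,310 Hz is 128,000 Hz.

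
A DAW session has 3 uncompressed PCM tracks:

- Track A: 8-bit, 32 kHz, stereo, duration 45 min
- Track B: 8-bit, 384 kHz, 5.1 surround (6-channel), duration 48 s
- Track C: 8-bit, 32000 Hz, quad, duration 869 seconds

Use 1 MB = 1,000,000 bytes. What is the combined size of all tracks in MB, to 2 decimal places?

Track A: 45 min = 2,700 s; 32,000 × 2,700 × 1 × 2 = 172,800,000 bytes.
Track B: 384,000 × 48 × 1 × 6 = 110,592,000 bytes.
Track C: 32,000 × 869 × 1 × 4 = 111,232,000 bytes.
Total = 394,624,000 bytes = 394.62 MB.

394.62 MB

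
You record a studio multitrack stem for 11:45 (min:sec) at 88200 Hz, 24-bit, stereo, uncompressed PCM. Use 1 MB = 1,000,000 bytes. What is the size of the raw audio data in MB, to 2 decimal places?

Duration = 11:45 (min:sec) = 705 s.
Bytes = 88,200 samples/s × 705 s × 3 bytes/sample × 2 ch = 373,086,000 bytes.
373,086,000 / 1,000,000 = 373.09 MB.

373.09 MB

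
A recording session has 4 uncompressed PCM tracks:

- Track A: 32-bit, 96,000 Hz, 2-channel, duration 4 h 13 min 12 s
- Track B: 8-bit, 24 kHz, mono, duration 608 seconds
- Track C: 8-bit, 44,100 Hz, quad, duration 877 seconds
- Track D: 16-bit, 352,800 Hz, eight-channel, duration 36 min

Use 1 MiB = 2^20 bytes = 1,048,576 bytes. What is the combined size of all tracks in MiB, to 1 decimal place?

22916.3 MiB

Track A: 4 h 13 min 12 s = 15,192 s; 96,000 × 15,192 × 4 × 2 = 11,667,456,000 bytes.
Track B: 24,000 × 608 × 1 × 1 = 14,592,000 bytes.
Track C: 44,100 × 877 × 1 × 4 = 154,702,800 bytes.
Track D: 36 min = 2,160 s; 352,800 × 2,160 × 2 × 8 = 12,192,768,000 bytes.
Total = 24,029,518,800 bytes = 22916.3 MiB.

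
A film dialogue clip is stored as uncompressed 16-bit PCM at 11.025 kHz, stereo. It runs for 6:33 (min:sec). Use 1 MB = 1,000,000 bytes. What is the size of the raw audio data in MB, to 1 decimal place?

17.3 MB

Duration = 6:33 (min:sec) = 393 s.
Bytes = 11,025 samples/s × 393 s × 2 bytes/sample × 2 ch = 17,331,300 bytes.
17,331,300 / 1,000,000 = 17.3 MB.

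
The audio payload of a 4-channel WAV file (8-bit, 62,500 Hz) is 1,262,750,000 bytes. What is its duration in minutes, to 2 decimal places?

Byte rate = 62,500 × 1 × 4 = 250,000 bytes/s.
Duration = 1,262,750,000 / 250,000 = 5,051 s.
5,051 s / 60 = 84.18 minutes.

84.18 minutes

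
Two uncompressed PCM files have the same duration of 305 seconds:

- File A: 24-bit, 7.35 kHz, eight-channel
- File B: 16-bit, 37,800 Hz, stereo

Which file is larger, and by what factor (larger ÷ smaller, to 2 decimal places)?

File A, by a factor of 1.17

File A: 7,350 × 3 × 8 = 176,400 bytes/s.
File B: 37,800 × 2 × 2 = 151,200 bytes/s.
File A is larger; ratio = 53,802,000 / 46,116,000 = 1.17.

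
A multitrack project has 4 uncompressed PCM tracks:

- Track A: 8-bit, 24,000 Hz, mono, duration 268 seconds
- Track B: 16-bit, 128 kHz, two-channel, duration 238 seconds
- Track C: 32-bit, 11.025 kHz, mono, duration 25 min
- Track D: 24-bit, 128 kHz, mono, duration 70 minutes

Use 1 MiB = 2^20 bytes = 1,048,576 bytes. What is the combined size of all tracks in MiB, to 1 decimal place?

Track A: 24,000 × 268 × 1 × 1 = 6,432,000 bytes.
Track B: 128,000 × 238 × 2 × 2 = 121,856,000 bytes.
Track C: 25 min = 1,500 s; 11,025 × 1,500 × 4 × 1 = 66,150,000 bytes.
Track D: 70 minutes = 4,200 s; 128,000 × 4,200 × 3 × 1 = 1,612,800,000 bytes.
Total = 1,807,238,000 bytes = 1723.5 MiB.

1723.5 MiB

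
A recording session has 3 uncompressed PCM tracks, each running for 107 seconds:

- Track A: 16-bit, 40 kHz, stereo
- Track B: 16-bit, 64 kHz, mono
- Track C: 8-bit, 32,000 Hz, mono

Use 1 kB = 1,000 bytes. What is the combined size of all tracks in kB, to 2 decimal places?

Track A: 40,000 × 107 × 2 × 2 = 17,120,000 bytes.
Track B: 64,000 × 107 × 2 × 1 = 13,696,000 bytes.
Track C: 32,000 × 107 × 1 × 1 = 3,424,000 bytes.
Total = 34,240,000 bytes = 34240.00 kB.

34240.00 kB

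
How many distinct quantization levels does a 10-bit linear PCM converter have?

2^10 = 1,024.

1,024 levels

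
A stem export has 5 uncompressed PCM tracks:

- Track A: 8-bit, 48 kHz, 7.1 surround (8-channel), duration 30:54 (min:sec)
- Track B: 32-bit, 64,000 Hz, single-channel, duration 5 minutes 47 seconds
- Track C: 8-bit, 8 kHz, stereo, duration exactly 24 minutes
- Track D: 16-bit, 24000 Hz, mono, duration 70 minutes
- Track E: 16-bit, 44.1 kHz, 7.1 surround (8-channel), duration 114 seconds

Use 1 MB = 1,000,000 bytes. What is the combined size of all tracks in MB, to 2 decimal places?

Track A: 30:54 (min:sec) = 1,854 s; 48,000 × 1,854 × 1 × 8 = 711,936,000 bytes.
Track B: 5 minutes 47 seconds = 347 s; 64,000 × 347 × 4 × 1 = 88,832,000 bytes.
Track C: exactly 24 minutes = 1,440 s; 8,000 × 1,440 × 1 × 2 = 23,040,000 bytes.
Track D: 70 minutes = 4,200 s; 24,000 × 4,200 × 2 × 1 = 201,600,000 bytes.
Track E: 44,100 × 114 × 2 × 8 = 80,438,400 bytes.
Total = 1,105,846,400 bytes = 1105.85 MB.

1105.85 MB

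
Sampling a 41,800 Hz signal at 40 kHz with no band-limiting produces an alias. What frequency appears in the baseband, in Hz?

Nyquist = 40,000/2 = 20,000 Hz; 41,800 Hz exceeds it.
Alias = |41,800 − 1×40,000| = |41,800 − 40,000| = 1,800 Hz.

1,800 Hz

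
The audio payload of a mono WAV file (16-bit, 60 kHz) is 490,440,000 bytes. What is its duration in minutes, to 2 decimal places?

Byte rate = 60,000 × 2 × 1 = 120,000 bytes/s.
Duration = 490,440,000 / 120,000 = 4,087 s.
4,087 s / 60 = 68.12 minutes.

68.12 minutes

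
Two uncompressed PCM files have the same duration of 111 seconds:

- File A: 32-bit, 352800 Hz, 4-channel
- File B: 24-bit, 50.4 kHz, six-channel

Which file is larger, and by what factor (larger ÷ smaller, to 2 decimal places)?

File A: 352,800 × 4 × 4 = 5,644,800 bytes/s.
File B: 50,400 × 3 × 6 = 907,200 bytes/s.
File A is larger; ratio = 626,572,800 / 100,699,200 = 6.22.

File A, by a factor of 6.22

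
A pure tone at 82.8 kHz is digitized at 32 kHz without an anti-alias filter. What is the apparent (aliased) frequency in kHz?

Nyquist = 32,000/2 = 16,000 Hz; 82,800 Hz exceeds it.
Alias = |82,800 − 3×32,000| = |82,800 − 96,000| = 13,200 Hz = 13.2 kHz.

13.2 kHz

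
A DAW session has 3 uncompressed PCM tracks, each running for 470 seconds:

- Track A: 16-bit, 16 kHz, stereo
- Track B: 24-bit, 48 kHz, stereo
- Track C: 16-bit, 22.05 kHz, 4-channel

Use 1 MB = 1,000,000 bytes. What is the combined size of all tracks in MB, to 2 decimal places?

248.35 MB

Track A: 16,000 × 470 × 2 × 2 = 30,080,000 bytes.
Track B: 48,000 × 470 × 3 × 2 = 135,360,000 bytes.
Track C: 22,050 × 470 × 2 × 4 = 82,908,000 bytes.
Total = 248,348,000 bytes = 248.35 MB.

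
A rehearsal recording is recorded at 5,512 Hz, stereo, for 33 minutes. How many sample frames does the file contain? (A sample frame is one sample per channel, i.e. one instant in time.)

10,913,760 sample frames

33 minutes = 1,980 s.
5,512 samples/s × 1,980 s = 10,913,760 frames.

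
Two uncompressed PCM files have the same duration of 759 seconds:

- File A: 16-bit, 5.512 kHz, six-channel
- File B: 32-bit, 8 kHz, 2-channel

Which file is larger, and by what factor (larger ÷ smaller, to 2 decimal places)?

File A, by a factor of 1.03

File A: 5,512 × 2 × 6 = 66,144 bytes/s.
File B: 8,000 × 4 × 2 = 64,000 bytes/s.
File A is larger; ratio = 50,203,296 / 48,576,000 = 1.03.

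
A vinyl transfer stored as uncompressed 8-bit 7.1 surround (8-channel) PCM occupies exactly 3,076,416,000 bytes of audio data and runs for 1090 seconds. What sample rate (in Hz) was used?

352,800 Hz

Bytes = sample_rate × seconds × bytes_per_sample × channels.
sample_rate = 3,076,416,000 / (1,090 × 1 × 8) = 3,076,416,000 / 8,720 = 352,800 Hz.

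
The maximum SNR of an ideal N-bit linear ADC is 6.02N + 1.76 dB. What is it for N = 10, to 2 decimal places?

6.02 × 10 + 1.76 = 61.96 dB.

61.96 dB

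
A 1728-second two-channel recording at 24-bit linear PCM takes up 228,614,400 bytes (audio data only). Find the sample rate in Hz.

Bytes = sample_rate × seconds × bytes_per_sample × channels.
sample_rate = 228,614,400 / (1,728 × 3 × 2) = 228,614,400 / 10,368 = 22,050 Hz.

22,050 Hz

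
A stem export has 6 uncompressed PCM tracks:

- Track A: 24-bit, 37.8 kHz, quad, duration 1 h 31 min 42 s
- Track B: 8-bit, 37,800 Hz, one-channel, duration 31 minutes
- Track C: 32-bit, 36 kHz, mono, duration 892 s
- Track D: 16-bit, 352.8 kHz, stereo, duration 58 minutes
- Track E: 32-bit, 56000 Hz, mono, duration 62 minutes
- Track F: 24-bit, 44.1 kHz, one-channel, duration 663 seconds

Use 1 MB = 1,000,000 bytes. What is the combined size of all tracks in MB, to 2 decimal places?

8526.43 MB

Track A: 1 h 31 min 42 s = 5,502 s; 37,800 × 5,502 × 3 × 4 = 2,495,707,200 bytes.
Track B: 31 minutes = 1,860 s; 37,800 × 1,860 × 1 × 1 = 70,308,000 bytes.
Track C: 36,000 × 892 × 4 × 1 = 128,448,000 bytes.
Track D: 58 minutes = 3,480 s; 352,800 × 3,480 × 2 × 2 = 4,910,976,000 bytes.
Track E: 62 minutes = 3,720 s; 56,000 × 3,720 × 4 × 1 = 833,280,000 bytes.
Track F: 44,100 × 663 × 3 × 1 = 87,714,900 bytes.
Total = 8,526,434,100 bytes = 8526.43 MB.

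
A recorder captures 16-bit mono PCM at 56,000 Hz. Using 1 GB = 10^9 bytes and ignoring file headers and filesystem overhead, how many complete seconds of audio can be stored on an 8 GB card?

71,428 seconds

Uncompressed byte rate = 56,000 × 2 × 1 = 112,000 bytes/s.
Capacity = 8 × 1,000,000,000 = 8,000,000,000 bytes.
8,000,000,000 / 112,000 ≈ 71428.57 s → 71,428 seconds.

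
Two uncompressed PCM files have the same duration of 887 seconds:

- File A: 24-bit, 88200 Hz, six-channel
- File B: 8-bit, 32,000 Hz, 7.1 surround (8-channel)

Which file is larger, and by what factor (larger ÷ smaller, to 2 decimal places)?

File A: 88,200 × 3 × 6 = 1,587,600 bytes/s.
File B: 32,000 × 1 × 8 = 256,000 bytes/s.
File A is larger; ratio = 1,408,201,200 / 227,072,000 = 6.20.

File A, by a factor of 6.20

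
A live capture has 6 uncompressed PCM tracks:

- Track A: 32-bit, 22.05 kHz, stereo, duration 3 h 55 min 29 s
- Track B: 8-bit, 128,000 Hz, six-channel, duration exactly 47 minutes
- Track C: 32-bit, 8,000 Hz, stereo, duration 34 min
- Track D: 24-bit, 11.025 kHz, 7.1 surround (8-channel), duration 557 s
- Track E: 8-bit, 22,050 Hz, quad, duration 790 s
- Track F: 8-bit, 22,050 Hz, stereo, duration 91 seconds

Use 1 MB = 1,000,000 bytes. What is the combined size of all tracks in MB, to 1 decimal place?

5009.7 MB

Track A: 3 h 55 min 29 s = 14,129 s; 22,050 × 14,129 × 4 × 2 = 2,492,355,600 bytes.
Track B: exactly 47 minutes = 2,820 s; 128,000 × 2,820 × 1 × 6 = 2,165,760,000 bytes.
Track C: 34 min = 2,040 s; 8,000 × 2,040 × 4 × 2 = 130,560,000 bytes.
Track D: 11,025 × 557 × 3 × 8 = 147,382,200 bytes.
Track E: 22,050 × 790 × 1 × 4 = 69,678,000 bytes.
Track F: 22,050 × 91 × 1 × 2 = 4,013,100 bytes.
Total = 5,009,748,900 bytes = 5009.7 MB.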